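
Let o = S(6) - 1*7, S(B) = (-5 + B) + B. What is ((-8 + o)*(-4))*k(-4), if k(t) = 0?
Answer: 0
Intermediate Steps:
S(B) = -5 + 2*B
o = 0 (o = (-5 + 2*6) - 1*7 = (-5 + 12) - 7 = 7 - 7 = 0)
((-8 + o)*(-4))*k(-4) = ((-8 + 0)*(-4))*0 = -8*(-4)*0 = 32*0 = 0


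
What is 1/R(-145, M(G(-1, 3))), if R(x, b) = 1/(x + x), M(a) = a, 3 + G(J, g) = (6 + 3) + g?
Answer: -290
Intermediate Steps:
G(J, g) = 6 + g (G(J, g) = -3 + ((6 + 3) + g) = -3 + (9 + g) = 6 + g)
R(x, b) = 1/(2*x)
1/R(-145, M(G(-1, 3))) = 1/((1/2)/(-145)) = 1/((1/2)*(-1/145)) = 1/(-1/290) = -290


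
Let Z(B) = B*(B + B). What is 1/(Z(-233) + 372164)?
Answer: 1/480742 ≈ 2.0801e-6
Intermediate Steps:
Z(B) = 2*B**2 (Z(B) = B*(2*B) = 2*B**2)
1/(Z(-233) + 372164) = 1/(2*(-233)**2 + 372164) = 1/(2*54289 + 372164) = 1/(108578 + 372164) = 1/480742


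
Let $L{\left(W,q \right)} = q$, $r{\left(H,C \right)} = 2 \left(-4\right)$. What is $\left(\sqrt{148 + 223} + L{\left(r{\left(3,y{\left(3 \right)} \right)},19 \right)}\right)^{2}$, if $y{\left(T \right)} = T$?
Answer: $\left(19 + \sqrt{371}\right)^{2} \approx 1463.9$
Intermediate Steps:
$r{\left(H,C \right)} = -8$
$\left(\sqrt{148 + 223} + L{\left(r{\left(3,y{\left(3 \right)} \right)},19 \right)}\right)^{2} = \left(\sqrt{148 + 223} + 19\right)^{2} = \left(\sqrt{371} + 19\right)^{2} = \left(19 + \sqrt{371}\right)^{2}$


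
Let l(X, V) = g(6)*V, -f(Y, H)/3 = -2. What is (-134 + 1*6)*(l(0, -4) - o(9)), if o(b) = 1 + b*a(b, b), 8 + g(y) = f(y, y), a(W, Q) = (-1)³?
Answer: -2048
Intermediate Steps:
a(W, Q) = -1
f(Y, H) = 6 (f(Y, H) = -3*(-2) = 6)
g(y) = -2 (g(y) = -8 + 6 = -2)
o(b) = 1 - b (o(b) = 1 + b*(-1) = 1 - b)
l(X, V) = -2*V
(-134 + 1*6)*(l(0, -4) - o(9)) = (-134 + 1*6)*(-2*(-4) - (1 - 1*9)) = (-134 + 6)*(8 - (1 - 9)) = -128*(8 - 1*(-8)) = -128*(8 + 8) = -128*16 = -2048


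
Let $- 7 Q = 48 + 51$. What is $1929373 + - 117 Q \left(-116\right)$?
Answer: $\frac{12161983}{7} \approx 1.7374 \cdot 10^{6}$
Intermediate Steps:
$Q = - \frac{99}{7}$ ($Q = - \frac{48 + 51}{7} = \left(- \frac{1}{7}\right) 99 = - \frac{99}{7} \approx -14.143$)
$1929373 + - 117 Q \left(-116\right) = 1929373 + \left(-117\right) \left(- \frac{99}{7}\right) \left(-116\right) = 1929373 + \frac{11583}{7} \left(-116\right) = 1929373 - \frac{1343628}{7} = \frac{12161983}{7}$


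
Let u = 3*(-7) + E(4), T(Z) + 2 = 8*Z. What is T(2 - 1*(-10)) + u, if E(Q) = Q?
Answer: 77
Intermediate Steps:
T(Z) = -2 + 8*Z
u = -17 (u = 3*(-7) + 4 = -21 + 4 = -17)
T(2 - 1*(-10)) + u = (-2 + 8*(2 - 1*(-10))) - 17 = (-2 + 8*(2 + 10)) - 17 = (-2 + 8*12) - 17 = (-2 + 96) - 17 = 94 - 17 = 77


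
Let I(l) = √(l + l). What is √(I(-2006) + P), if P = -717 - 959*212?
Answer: √(-204025 + 2*I*√1003) ≈ 0.0701 + 451.69*I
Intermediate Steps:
P = -204025 (P = -717 - 203308 = -204025)
I(l) = √2*√l (I(l) = √(2*l) = √2*√l)
√(I(-2006) + P) = √(√2*√(-2006) - 204025) = √(√2*(I*√2006) - 204025) = √(2*I*√1003 - 204025) = √(-204025 + 2*I*√1003)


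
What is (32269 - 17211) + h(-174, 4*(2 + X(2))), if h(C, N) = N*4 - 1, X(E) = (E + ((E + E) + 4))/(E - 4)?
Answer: 15009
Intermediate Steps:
X(E) = (4 + 3*E)/(-4 + E) (X(E) = (E + (2*E + 4))/(-4 + E) = (E + (4 + 2*E))/(-4 + E) = (4 + 3*E)/(-4 + E))
h(C, N) = -1 + 4*N (h(C, N) = 4*N - 1 = -1 + 4*N)
(32269 - 17211) + h(-174, 4*(2 + X(2))) = (32269 - 17211) + (-1 + 4*(4*(2 + (4 + 3*2)/(-4 + 2)))) = 15058 + (-1 + 4*(4*(2 + (4 + 6)/(-2)))) = 15058 + (-1 + 4*(4*(2 - ½*10))) = 15058 + (-1 + 4*(4*(2 - 5))) = 15058 + (-1 + 4*(4*(-3))) = 15058 + (-1 + 4*(-12)) = 15058 + (-1 - 48) = 15058 - 49 = 15009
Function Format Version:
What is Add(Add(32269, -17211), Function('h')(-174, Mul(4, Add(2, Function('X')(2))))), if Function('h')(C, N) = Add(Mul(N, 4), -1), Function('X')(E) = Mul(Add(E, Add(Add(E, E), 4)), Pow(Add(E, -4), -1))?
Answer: 15009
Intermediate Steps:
Function('X')(E) = Mul(Pow(Add(-4, E), -1), Add(4, Mul(3, E))) (Function('X')(E) = Mul(Add(E, Add(Mul(2, E), 4)), Pow(Add(-4, E), -1)) = Mul(Add(E, Add(4, Mul(2, E))), Pow(Add(-4, E), -1)) = Mul(Add(4, Mul(3, E)), Pow(Add(-4, E), -1)) = Mul(Pow(Add(-4, E), -1), Add(4, Mul(3, E))))
Function('h')(C, N) = Add(-1, Mul(4, N)) (Function('h')(C, N) = Add(Mul(4, N), -1) = Add(-1, Mul(4, N)))
Add(Add(32269, -17211), Function('h')(-174, Mul(4, Add(2, Function('X')(2))))) = Add(Add(32269, -17211), Add(-1, Mul(4, Mul(4, Add(2, Mul(Pow(Add(-4, 2), -1), Add(4, Mul(3, 2)))))))) = Add(15058, Add(-1, Mul(4, Mul(4, Add(2, Mul(Pow(-2, -1), Add(4, 6))))))) = Add(15058, Add(-1, Mul(4, Mul(4, Add(2, Mul(Rational(-1, 2), 10)))))) = Add(15058, Add(-1, Mul(4, Mul(4, Add(2, -5))))) = Add(15058, Add(-1, Mul(4, Mul(4, -3)))) = Add(15058, Add(-1, Mul(4, -12))) = Add(15058, Add(-1, -48)) = Add(15058, -49) = 15009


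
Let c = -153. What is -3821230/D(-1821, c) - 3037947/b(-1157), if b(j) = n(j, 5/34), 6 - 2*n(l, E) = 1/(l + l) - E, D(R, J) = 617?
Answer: -24732571460504/24868185 ≈ -9.9455e+5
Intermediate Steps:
n(l, E) = 3 + E/2 - 1/(4*l) (n(l, E) = 3 - (1/(l + l) - E)/2 = 3 - (1/(2*l) - E)/2 = 3 + (E/2 - 1/(4*l)) = 3 + E/2 - 1/(4*l))
b(j) = 209/68 - 1/(4*j) (b(j) = 3 + (5/34)/2 - 1/(4*j) = 3 + (5*(1/34))/2 - 1/(4*j) = 3 + (½)*(5/34) - 1/(4*j) = 3 + 5/68 - 1/(4*j) = 209/68 - 1/(4*j))
-3821230/D(-1821, c) - 3037947/b(-1157) = -3821230/617 - 3037947*(-78676/(-17 + 209*(-1157))) = -3821230*1/617 - 3037947*(-78676/(-17 - 241813)) = -3821230/617 - 3037947/((1/68)*(-1/1157)*(-241830)) = -3821230/617 - 3037947/120915/39338 = -3821230/617 - 3037947*39338/120915 = -3821230/617 - 39835586362/40305 = -24732571460504/24868185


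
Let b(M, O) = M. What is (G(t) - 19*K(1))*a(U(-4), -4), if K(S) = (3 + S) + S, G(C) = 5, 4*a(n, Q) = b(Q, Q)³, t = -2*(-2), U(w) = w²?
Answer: 1440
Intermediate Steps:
t = 4
a(n, Q) = Q³/4
K(S) = 3 + 2*S
(G(t) - 19*K(1))*a(U(-4), -4) = (5 - 19*(3 + 2*1))*((¼)*(-4)³) = (5 - 19*(3 + 2))*((¼)*(-64)) = (5 - 19*5)*(-16) = (5 - 95)*(-16) = -90*(-16) = 1440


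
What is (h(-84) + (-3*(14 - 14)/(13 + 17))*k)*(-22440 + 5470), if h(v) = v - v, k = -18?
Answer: 0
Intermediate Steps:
h(v) = 0
(h(-84) + (-3*(14 - 14)/(13 + 17))*k)*(-22440 + 5470) = (0 - 3*(14 - 14)/(13 + 17)*(-18))*(-22440 + 5470) = (0 - 0/30*(-18))*(-16970) = (0 - 3*0*(-18))*(-16970) = (0 + 0*(-18))*(-16970) = (0 + 0)*(-16970) = 0*(-16970) = 0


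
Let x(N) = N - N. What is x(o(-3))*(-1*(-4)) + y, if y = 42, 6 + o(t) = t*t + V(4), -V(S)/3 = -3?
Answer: 42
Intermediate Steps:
V(S) = 9 (V(S) = -3*(-3) = 9)
o(t) = 3 + t² (o(t) = -6 + (t*t + 9) = -6 + (t² + 9) = -6 + (9 + t²) = 3 + t²)
x(N) = 0
x(o(-3))*(-1*(-4)) + y = 0*(-1*(-4)) + 42 = 0*4 + 42 = 0 + 42 = 42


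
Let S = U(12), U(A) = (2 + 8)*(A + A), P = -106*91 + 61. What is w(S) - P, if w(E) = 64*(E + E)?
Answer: 40305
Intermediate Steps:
P = -9585 (P = -9646 + 61 = -9585)
U(A) = 20*A (U(A) = 10*(2*A) = 20*A)
S = 240 (S = 20*12 = 240)
w(E) = 128*E (w(E) = 64*(2*E) = 128*E)
w(S) - P = 128*240 - 1*(-9585) = 30720 + 9585 = 40305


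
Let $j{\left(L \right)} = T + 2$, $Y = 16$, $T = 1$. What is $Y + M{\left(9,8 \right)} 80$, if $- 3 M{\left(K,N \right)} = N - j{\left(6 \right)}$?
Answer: $- \frac{352}{3} \approx -117.33$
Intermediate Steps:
$j{\left(L \right)} = 3$ ($j{\left(L \right)} = 1 + 2 = 3$)
$M{\left(K,N \right)} = 1 - \frac{N}{3}$ ($M{\left(K,N \right)} = - \frac{N - 3}{3} = - \frac{-3 + N}{3} = 1 - \frac{N}{3}$)
$Y + M{\left(9,8 \right)} 80 = 16 + \left(1 - \frac{8}{3}\right) 80 = 16 - \frac{400}{3} = - \frac{352}{3}$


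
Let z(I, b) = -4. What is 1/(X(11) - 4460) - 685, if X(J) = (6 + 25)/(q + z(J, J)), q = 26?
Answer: -67190987/98089 ≈ -685.00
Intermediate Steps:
X(J) = 31/22 (X(J) = (6 + 25)/(26 - 4) = 31/22)
1/(X(11) - 4460) - 685 = 1/(31/22 - 4460) - 685 = 1/(-98089/22) - 685 = -22/98089 - 685 = -67190987/98089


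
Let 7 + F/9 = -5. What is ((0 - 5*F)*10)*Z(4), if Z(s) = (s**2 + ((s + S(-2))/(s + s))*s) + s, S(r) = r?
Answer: 113400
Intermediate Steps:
F = -108 (F = -63 + 9*(-5) = -63 - 45 = -108)
Z(s) = -1 + s**2 + 3*s/2 (Z(s) = (s**2 + ((s - 2)/(s + s))*s) + s = (s**2 + ((-2 + s)/((2*s)))*s) + s = (s**2 + ((-2 + s)*(1/(2*s)))*s) + s = (s**2 + ((-2 + s)/(2*s))*s) + s = (s**2 + (-1 + s/2)) + s = (-1 + s**2 + s/2) + s = -1 + s**2 + 3*s/2)
((0 - 5*F)*10)*Z(4) = ((0 - 5*(-108))*10)*(-1 + 4**2 + (3/2)*4) = ((0 + 540)*10)*(-1 + 16 + 6) = (540*10)*21 = 5400*21 = 113400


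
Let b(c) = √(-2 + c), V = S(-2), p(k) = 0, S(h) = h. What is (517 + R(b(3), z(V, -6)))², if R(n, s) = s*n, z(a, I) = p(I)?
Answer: 267289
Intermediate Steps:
V = -2
z(a, I) = 0
R(n, s) = n*s
(517 + R(b(3), z(V, -6)))² = (517 + √(-2 + 3)*0)² = (517 + √1*0)² = (517 + 1*0)² = (517 + 0)² = 517² = 267289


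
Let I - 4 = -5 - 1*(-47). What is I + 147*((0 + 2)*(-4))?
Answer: -1130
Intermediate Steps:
I = 46 (I = 4 + (-5 - 1*(-47)) = 4 + (-5 + 47) = 4 + 42 = 46)
I + 147*((0 + 2)*(-4)) = 46 + 147*((0 + 2)*(-4)) = 46 + 147*(2*(-4)) = 46 + 147*(-8) = 46 - 1176 = -1130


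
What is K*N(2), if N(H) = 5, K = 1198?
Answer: 5990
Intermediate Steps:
K*N(2) = 1198*5 = 5990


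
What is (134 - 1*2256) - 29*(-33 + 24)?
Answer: -1861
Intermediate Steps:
(134 - 1*2256) - 29*(-33 + 24) = (134 - 2256) - 29*(-9) = -2122 - 1*(-261) = -2122 + 261 = -1861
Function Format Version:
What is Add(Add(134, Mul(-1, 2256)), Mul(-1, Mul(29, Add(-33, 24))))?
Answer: -1861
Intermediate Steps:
Add(Add(134, Mul(-1, 2256)), Mul(-1, Mul(29, Add(-33, 24)))) = Add(Add(134, -2256), Mul(-1, Mul(29, -9))) = Add(-2122, Mul(-1, -261)) = Add(-2122, 261) = -1861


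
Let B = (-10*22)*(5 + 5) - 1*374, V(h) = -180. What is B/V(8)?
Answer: 143/10 ≈ 14.300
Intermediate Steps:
B = -2574 (B = -220*10 - 374 = -2200 - 374 = -2574)
B/V(8) = -2574/(-180) = -2574*(-1/180) = 143/10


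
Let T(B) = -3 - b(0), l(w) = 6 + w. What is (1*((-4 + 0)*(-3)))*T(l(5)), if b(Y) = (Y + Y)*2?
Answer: -36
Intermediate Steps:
b(Y) = 4*Y (b(Y) = (2*Y)*2 = 4*Y)
T(B) = -3 (T(B) = -3 - 4*0 = -3 - 1*0 = -3 + 0 = -3)
(1*((-4 + 0)*(-3)))*T(l(5)) = (1*((-4 + 0)*(-3)))*(-3) = (1*(-4*(-3)))*(-3) = (1*12)*(-3) = 12*(-3) = -36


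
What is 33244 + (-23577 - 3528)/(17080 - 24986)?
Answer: 262854169/7906 ≈ 33247.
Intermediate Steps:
33244 + (-23577 - 3528)/(17080 - 24986) = 33244 - 27105/(-7906) = 33244 - 27105*(-1/7906) = 33244 + 27105/7906 = 262854169/7906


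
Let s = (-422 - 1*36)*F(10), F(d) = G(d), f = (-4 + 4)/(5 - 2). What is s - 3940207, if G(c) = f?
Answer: -3940207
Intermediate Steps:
f = 0 (f = 0/3 = 0*(⅓) = 0)
G(c) = 0
F(d) = 0
s = 0 (s = (-422 - 1*36)*0 = (-422 - 36)*0 = -458*0 = 0)
s - 3940207 = 0 - 3940207 = -3940207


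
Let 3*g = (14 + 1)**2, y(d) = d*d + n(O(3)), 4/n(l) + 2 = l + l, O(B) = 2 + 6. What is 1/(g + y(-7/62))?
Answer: 26908/2026131 ≈ 0.013280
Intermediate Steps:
O(B) = 8
n(l) = 4/(-2 + 2*l) (n(l) = 4/(-2 + (l + l)) = 4/(-2 + 2*l))
y(d) = 2/7 + d**2 (y(d) = d*d + 2/(-1 + 8) = d**2 + 2/7 = 2/7 + d**2)
g = 75 (g = (14 + 1)**2/3 = (1/3)*15**2 = (1/3)*225 = 75)
1/(g + y(-7/62)) = 1/(75 + (2/7 + (-7/62)**2)) = 1/(75 + (2/7 + 49/3844)) = 1/(75 + 8031/26908) = 1/(2026131/26908) = 26908/2026131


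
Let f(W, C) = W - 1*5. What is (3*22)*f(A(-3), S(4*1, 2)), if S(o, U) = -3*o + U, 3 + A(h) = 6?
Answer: -132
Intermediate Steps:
A(h) = 3 (A(h) = -3 + 6 = 3)
S(o, U) = U - 3*o
f(W, C) = -5 + W (f(W, C) = W - 5 = -5 + W)
(3*22)*f(A(-3), S(4*1, 2)) = (3*22)*(-5 + 3) = 66*(-2) = -132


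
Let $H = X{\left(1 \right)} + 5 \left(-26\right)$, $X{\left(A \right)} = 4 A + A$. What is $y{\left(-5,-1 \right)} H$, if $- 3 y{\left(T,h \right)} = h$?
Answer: $- \frac{125}{3} \approx -41.667$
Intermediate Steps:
$y{\left(T,h \right)} = - \frac{h}{3}$
$X{\left(A \right)} = 5 A$
$H = -125$ ($H = 5 \cdot 1 + 5 \left(-26\right) = 5 - 130 = -125$)
$y{\left(-5,-1 \right)} H = \left(- \frac{1}{3}\right) \left(-1\right) \left(-125\right) = \frac{1}{3} \left(-125\right) = - \frac{125}{3}$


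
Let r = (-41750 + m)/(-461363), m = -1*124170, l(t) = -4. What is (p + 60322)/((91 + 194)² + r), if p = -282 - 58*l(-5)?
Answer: 1635721808/2204375035 ≈ 0.74203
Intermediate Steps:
m = -124170
p = -50 (p = -282 - 58*(-4) = -282 + 232 = -50)
r = 9760/27139 (r = (-41750 - 124170)/(-461363) = -165920*(-1/461363) = 9760/27139 ≈ 0.35963)
(p + 60322)/((91 + 194)² + r) = (-50 + 60322)/((91 + 194)² + 9760/27139) = 60272/(285² + 9760/27139) = 60272/(81225 + 9760/27139) = 60272/(2204375035/27139) = 60272*(27139/2204375035) = 1635721808/2204375035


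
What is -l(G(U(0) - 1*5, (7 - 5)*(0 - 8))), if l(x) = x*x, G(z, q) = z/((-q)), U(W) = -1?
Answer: -9/64 ≈ -0.14063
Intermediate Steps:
G(z, q) = -z/q (G(z, q) = z*(-1/q) = -z/q)
l(x) = x**2
-l(G(U(0) - 1*5, (7 - 5)*(0 - 8))) = -(-(-1 - 1*5)/((7 - 5)*(0 - 8)))**2 = -(-(-1 - 5)/(2*(-8)))**2 = -(-1*(-6)/(-16))**2 = -(-1*(-6)*(-1/16))**2 = -(-3/8)**2 = -1*9/64 = -9/64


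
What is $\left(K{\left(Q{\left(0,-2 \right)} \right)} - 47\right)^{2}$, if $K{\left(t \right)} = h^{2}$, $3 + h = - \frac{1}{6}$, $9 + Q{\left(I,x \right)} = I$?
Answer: $\frac{1771561}{1296} \approx 1366.9$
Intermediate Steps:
$Q{\left(I,x \right)} = -9 + I$
$h = - \frac{19}{6}$ ($h = -3 - \frac{1}{6} = - \frac{19}{6} \approx -3.1667$)
$K{\left(t \right)} = \frac{361}{36}$ ($K{\left(t \right)} = \left(- \frac{19}{6}\right)^{2} = \frac{361}{36}$)
$\left(K{\left(Q{\left(0,-2 \right)} \right)} - 47\right)^{2} = \left(\frac{361}{36} - 47\right)^{2} = \left(- \frac{1331}{36}\right)^{2} = \frac{1771561}{1296}$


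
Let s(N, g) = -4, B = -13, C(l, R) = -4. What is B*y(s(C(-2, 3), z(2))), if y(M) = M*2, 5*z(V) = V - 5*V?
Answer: 104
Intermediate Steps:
z(V) = -4*V/5 (z(V) = (V - 5*V)/5 = (-4*V)/5 = -4*V/5)
y(M) = 2*M
B*y(s(C(-2, 3), z(2))) = -26*(-4) = -13*(-8) = 104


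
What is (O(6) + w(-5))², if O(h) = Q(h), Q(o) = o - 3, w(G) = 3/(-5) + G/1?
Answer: 169/25 ≈ 6.7600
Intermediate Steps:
w(G) = -⅗ + G (w(G) = 3*(-⅕) + G*1 = -⅗ + G)
Q(o) = -3 + o
O(h) = -3 + h
(O(6) + w(-5))² = ((-3 + 6) + (-⅗ - 5))² = (3 - 28/5)² = (-13/5)² = 169/25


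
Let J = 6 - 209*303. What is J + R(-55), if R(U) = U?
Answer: -63376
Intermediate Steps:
J = -63321 (J = 6 - 63327 = -63321)
J + R(-55) = -63321 - 55 = -63376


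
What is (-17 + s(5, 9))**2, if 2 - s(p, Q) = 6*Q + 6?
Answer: 5625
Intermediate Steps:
s(p, Q) = -4 - 6*Q (s(p, Q) = 2 - (6*Q + 6) = 2 - (6 + 6*Q) = 2 + (-6 - 6*Q) = -4 - 6*Q)
(-17 + s(5, 9))**2 = (-17 + (-4 - 6*9))**2 = (-17 + (-4 - 54))**2 = (-17 - 58)**2 = (-75)**2 = 5625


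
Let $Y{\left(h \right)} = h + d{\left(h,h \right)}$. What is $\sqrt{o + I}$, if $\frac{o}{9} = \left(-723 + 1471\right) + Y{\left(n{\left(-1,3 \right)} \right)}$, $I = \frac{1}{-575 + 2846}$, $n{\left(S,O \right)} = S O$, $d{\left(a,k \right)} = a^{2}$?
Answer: $\frac{\sqrt{34998396897}}{2271} \approx 82.377$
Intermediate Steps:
$n{\left(S,O \right)} = O S$
$Y{\left(h \right)} = h + h^{2}$
$I = \frac{1}{2271} \approx 0.00044033$
$o = 6786$ ($o = 9 \left(\left(-723 + 1471\right) + 3 \left(-1\right) \left(1 + 3 \left(-1\right)\right)\right) = 9 \left(748 - 3 \left(1 - 3\right)\right) = 9 \left(748 - -6\right) = 9 \left(748 + 6\right) = 9 \cdot 754 = 6786$)
$\sqrt{o + I} = \sqrt{6786 + \frac{1}{2271}} = \sqrt{\frac{15411007}{2271}} = \frac{\sqrt{34998396897}}{2271}$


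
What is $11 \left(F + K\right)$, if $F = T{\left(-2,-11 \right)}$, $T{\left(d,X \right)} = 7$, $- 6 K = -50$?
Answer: $\frac{506}{3} \approx 168.67$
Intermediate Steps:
$K = \frac{25}{3}$ ($K = \left(- \frac{1}{6}\right) \left(-50\right) = \frac{25}{3} \approx 8.3333$)
$F = 7$
$11 \left(F + K\right) = 11 \left(7 + \frac{25}{3}\right) = 11 \cdot \frac{46}{3} = \frac{506}{3}$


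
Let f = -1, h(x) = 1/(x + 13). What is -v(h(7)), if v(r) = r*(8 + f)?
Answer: -7/20 ≈ -0.35000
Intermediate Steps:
h(x) = 1/(13 + x)
v(r) = 7*r (v(r) = r*(8 - 1) = r*7 = 7*r)
-v(h(7)) = -7/(13 + 7) = -7/20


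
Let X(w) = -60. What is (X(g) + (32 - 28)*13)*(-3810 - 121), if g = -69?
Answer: 31448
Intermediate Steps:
(X(g) + (32 - 28)*13)*(-3810 - 121) = (-60 + (32 - 28)*13)*(-3810 - 121) = (-60 + 4*13)*(-3931) = (-60 + 52)*(-3931) = -8*(-3931) = 31448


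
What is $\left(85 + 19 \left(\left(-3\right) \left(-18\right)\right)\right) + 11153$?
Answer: $12264$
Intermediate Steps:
$\left(85 + 19 \left(\left(-3\right) \left(-18\right)\right)\right) + 11153 = \left(85 + 19 \cdot 54\right) + 11153 = \left(85 + 1026\right) + 11153 = 1111 + 11153 = 12264$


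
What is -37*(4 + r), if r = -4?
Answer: 0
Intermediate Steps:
-37*(4 + r) = -37*(4 - 4) = -37*0 = 0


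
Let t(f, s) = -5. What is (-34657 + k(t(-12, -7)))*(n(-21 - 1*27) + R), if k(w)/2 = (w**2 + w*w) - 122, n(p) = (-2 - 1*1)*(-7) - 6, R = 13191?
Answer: -459582006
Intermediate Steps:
n(p) = 15 (n(p) = (-2 - 1)*(-7) - 6 = -3*(-7) - 6 = 21 - 6 = 15)
k(w) = -244 + 4*w**2 (k(w) = 2*((w**2 + w*w) - 122) = 2*((w**2 + w**2) - 122) = 2*(2*w**2 - 122) = 2*(-122 + 2*w**2) = -244 + 4*w**2)
(-34657 + k(t(-12, -7)))*(n(-21 - 1*27) + R) = (-34657 + (-244 + 4*(-5)**2))*(15 + 13191) = (-34657 + (-244 + 4*25))*13206 = (-34657 + (-244 + 100))*13206 = (-34657 - 144)*13206 = -34801*13206 = -459582006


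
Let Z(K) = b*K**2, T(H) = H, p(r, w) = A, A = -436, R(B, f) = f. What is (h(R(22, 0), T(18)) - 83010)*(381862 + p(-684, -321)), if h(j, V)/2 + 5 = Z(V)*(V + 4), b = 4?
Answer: -9915550296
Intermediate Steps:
p(r, w) = -436
Z(K) = 4*K**2
h(j, V) = -10 + 8*V**2*(4 + V) (h(j, V) = -10 + 2*((4*V**2)*(V + 4)) = -10 + 2*((4*V**2)*(4 + V)) = -10 + 2*(4*V**2*(4 + V)) = -10 + 8*V**2*(4 + V))
(h(R(22, 0), T(18)) - 83010)*(381862 + p(-684, -321)) = ((-10 + 8*18**3 + 32*18**2) - 83010)*(381862 - 436) = ((-10 + 8*5832 + 32*324) - 83010)*381426 = ((-10 + 46656 + 10368) - 83010)*381426 = (57014 - 83010)*381426 = -25996*381426 = -9915550296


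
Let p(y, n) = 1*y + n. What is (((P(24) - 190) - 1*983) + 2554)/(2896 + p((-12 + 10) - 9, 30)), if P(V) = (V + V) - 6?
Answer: 1423/2915 ≈ 0.48816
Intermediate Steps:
P(V) = -6 + 2*V (P(V) = 2*V - 6 = -6 + 2*V)
p(y, n) = n + y (p(y, n) = y + n = n + y)
(((P(24) - 190) - 1*983) + 2554)/(2896 + p((-12 + 10) - 9, 30)) = ((((-6 + 2*24) - 190) - 1*983) + 2554)/(2896 + (30 + ((-12 + 10) - 9))) = ((((-6 + 48) - 190) - 983) + 2554)/(2896 + (30 + (-2 - 9))) = (((42 - 190) - 983) + 2554)/(2896 + (30 - 11)) = ((-148 - 983) + 2554)/(2896 + 19) = (-1131 + 2554)/2915 = 1423*(1/2915) = 1423/2915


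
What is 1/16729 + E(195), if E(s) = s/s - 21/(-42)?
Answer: 50189/33458 ≈ 1.5001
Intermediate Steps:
E(s) = 3/2 (E(s) = 1 - 21*(-1/42) = 1 + ½ = 3/2)
1/16729 + E(195) = 1/16729 + 3/2 = 50189/33458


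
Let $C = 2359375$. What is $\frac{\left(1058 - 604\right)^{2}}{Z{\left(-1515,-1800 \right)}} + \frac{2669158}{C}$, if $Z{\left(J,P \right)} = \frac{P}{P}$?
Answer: $\frac{486307606658}{2359375} \approx 2.0612 \cdot 10^{5}$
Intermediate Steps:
$Z{\left(J,P \right)} = 1$
$\frac{\left(1058 - 604\right)^{2}}{Z{\left(-1515,-1800 \right)}} + \frac{2669158}{C} = \frac{\left(1058 - 604\right)^{2}}{1} + \frac{2669158}{2359375} = 454^{2} \cdot 1 + 2669158 \cdot \frac{1}{2359375} = 206116 \cdot 1 + \frac{2669158}{2359375} = 206116 + \frac{2669158}{2359375} = \frac{486307606658}{2359375}$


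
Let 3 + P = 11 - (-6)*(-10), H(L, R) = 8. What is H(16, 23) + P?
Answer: -44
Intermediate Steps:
P = -52 (P = -3 + (11 - (-6)*(-10)) = -3 + (11 - 6*10) = -3 + (11 - 60) = -3 - 49 = -52)
H(16, 23) + P = 8 - 52 = -44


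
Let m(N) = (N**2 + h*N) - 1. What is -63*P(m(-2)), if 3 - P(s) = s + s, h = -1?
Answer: 441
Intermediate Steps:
m(N) = -1 + N**2 - N (m(N) = (N**2 - N) - 1 = -1 + N**2 - N)
P(s) = 3 - 2*s (P(s) = 3 - (s + s) = 3 - 2*s)
-63*P(m(-2)) = -63*(3 - 2*(-1 + (-2)**2 - 1*(-2))) = -63*(3 - 2*(-1 + 4 + 2)) = -63*(3 - 2*5) = -63*(3 - 10) = -63*(-7) = 441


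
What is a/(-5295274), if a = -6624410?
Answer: 3312205/2647637 ≈ 1.2510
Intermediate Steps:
a/(-5295274) = -6624410/(-5295274) = -6624410*(-1/5295274) = 3312205/2647637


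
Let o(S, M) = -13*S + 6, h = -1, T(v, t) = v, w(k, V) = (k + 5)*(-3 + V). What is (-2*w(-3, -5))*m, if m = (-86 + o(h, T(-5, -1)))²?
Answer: 143648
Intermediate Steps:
w(k, V) = (-3 + V)*(5 + k) (w(k, V) = (5 + k)*(-3 + V) = (-3 + V)*(5 + k))
o(S, M) = 6 - 13*S
m = 4489 (m = (-86 + (6 - 13*(-1)))² = (-86 + (6 + 13))² = (-86 + 19)² = (-67)² = 4489)
(-2*w(-3, -5))*m = -2*(-15 - 3*(-3) + 5*(-5) - 5*(-3))*4489 = -2*(-15 + 9 - 25 + 15)*4489 = -2*(-16)*4489 = 32*4489 = 143648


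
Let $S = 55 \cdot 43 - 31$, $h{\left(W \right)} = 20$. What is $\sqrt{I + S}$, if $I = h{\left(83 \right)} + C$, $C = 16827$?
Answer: $\sqrt{19181} \approx 138.5$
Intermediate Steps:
$S = 2334$ ($S = 2365 - 31 = 2334$)
$I = 16847$ ($I = 20 + 16827 = 16847$)
$\sqrt{I + S} = \sqrt{16847 + 2334} = \sqrt{19181}$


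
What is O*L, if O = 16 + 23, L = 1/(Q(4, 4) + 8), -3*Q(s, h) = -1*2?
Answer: 9/2 ≈ 4.5000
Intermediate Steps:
Q(s, h) = ⅔ (Q(s, h) = -(-1)*2/3 = -⅓*(-2) = ⅔)
L = 3/26 (L = 1/(⅔ + 8) = 1/(26/3) = 3/26 ≈ 0.11538)
O = 39
O*L = 39*(3/26) = 9/2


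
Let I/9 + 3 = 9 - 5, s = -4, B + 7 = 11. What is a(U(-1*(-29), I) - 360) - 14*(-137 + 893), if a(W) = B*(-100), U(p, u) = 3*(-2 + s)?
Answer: -10984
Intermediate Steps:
B = 4 (B = -7 + 11 = 4)
I = 9 (I = -27 + 9*(9 - 5) = -27 + 9*4 = -27 + 36 = 9)
U(p, u) = -18 (U(p, u) = 3*(-2 - 4) = 3*(-6) = -18)
a(W) = -400 (a(W) = 4*(-100) = -400)
a(U(-1*(-29), I) - 360) - 14*(-137 + 893) = -400 - 14*(-137 + 893) = -400 - 14*756 = -400 - 1*10584 = -400 - 10584 = -10984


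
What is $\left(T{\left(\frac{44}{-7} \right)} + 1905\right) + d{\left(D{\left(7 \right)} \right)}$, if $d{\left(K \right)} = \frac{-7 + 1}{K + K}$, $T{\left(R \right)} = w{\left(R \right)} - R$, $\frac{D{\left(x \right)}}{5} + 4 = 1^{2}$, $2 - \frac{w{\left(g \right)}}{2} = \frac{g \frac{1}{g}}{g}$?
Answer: $\frac{1475169}{770} \approx 1915.8$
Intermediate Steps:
$w{\left(g \right)} = 4 - \frac{2}{g}$ ($w{\left(g \right)} = 4 - 2 \frac{g \frac{1}{g}}{g} = 4 - 2 \cdot 1 \frac{1}{g} = 4 - \frac{2}{g}$)
$D{\left(x \right)} = -15$ ($D{\left(x \right)} = -20 + 5 \cdot 1^{2} = -20 + 5 \cdot 1 = -20 + 5 = -15$)
$T{\left(R \right)} = 4 - R - \frac{2}{R}$ ($T{\left(R \right)} = \left(4 - \frac{2}{R}\right) - R = 4 - R - \frac{2}{R}$)
$d{\left(K \right)} = - \frac{3}{K}$ ($d{\left(K \right)} = - \frac{6}{2 K} = - 6 \frac{1}{2 K} = - \frac{3}{K}$)
$\left(T{\left(\frac{44}{-7} \right)} + 1905\right) + d{\left(D{\left(7 \right)} \right)} = \left(\left(4 - \frac{44}{-7} - \frac{2}{44 \frac{1}{-7}}\right) + 1905\right) - \frac{3}{-15} = \left(\left(4 - 44 \left(- \frac{1}{7}\right) - \frac{2}{44 \left(- \frac{1}{7}\right)}\right) + 1905\right) - - \frac{1}{5} = \left(\left(4 - - \frac{44}{7} - \frac{2}{- \frac{44}{7}}\right) + 1905\right) + \frac{1}{5} = \left(\left(4 + \frac{44}{7} - - \frac{7}{22}\right) + 1905\right) + \frac{1}{5} = \left(\left(4 + \frac{44}{7} + \frac{7}{22}\right) + 1905\right) + \frac{1}{5} = \left(\frac{1633}{154} + 1905\right) + \frac{1}{5} = \frac{295003}{154} + \frac{1}{5} = \frac{1475169}{770}$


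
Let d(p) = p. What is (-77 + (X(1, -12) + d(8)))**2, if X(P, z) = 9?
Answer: 3600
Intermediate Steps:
(-77 + (X(1, -12) + d(8)))**2 = (-77 + (9 + 8))**2 = (-77 + 17)**2 = (-60)**2 = 3600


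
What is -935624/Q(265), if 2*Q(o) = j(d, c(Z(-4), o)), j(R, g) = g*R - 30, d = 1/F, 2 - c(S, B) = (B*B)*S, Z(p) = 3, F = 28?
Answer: 52394944/211513 ≈ 247.72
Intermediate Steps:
c(S, B) = 2 - S*B² (c(S, B) = 2 - B*B*S = 2 - B²*S = 2 - S*B²)
d = 1/28 ≈ 0.035714
j(R, g) = -30 + R*g (j(R, g) = R*g - 30 = -30 + R*g)
Q(o) = -419/28 - 3*o²/56 (Q(o) = (-30 + (2 - 1*3*o²)/28)/2 = (-30 + (2 - 3*o²)/28)/2 = (-30 + (1/14 - 3*o²/28))/2 = (-419/14 - 3*o²/28)/2 = -419/28 - 3*o²/56)
-935624/Q(265) = -935624/(-419/28 - 3/56*265²) = -935624/(-419/28 - 3/56*70225) = -935624/(-419/28 - 210675/56) = -935624/(-211513/56) = -935624*(-56/211513) = 52394944/211513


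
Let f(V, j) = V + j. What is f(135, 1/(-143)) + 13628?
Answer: 1968108/143 ≈ 13763.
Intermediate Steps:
f(135, 1/(-143)) + 13628 = (135 + 1/(-143)) + 13628 = (135 - 1/143) + 13628 = 19304/143 + 13628 = 1968108/143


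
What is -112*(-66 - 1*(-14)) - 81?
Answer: 5743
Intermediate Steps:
-112*(-66 - 1*(-14)) - 81 = -112*(-66 + 14) - 81 = -112*(-52) - 81 = 5824 - 81 = 5743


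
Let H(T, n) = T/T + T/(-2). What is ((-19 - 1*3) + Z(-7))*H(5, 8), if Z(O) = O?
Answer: 87/2 ≈ 43.500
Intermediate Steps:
H(T, n) = 1 - T/2 (H(T, n) = 1 + T*(-½) = 1 - T/2)
((-19 - 1*3) + Z(-7))*H(5, 8) = ((-19 - 1*3) - 7)*(1 - ½*5) = ((-19 - 3) - 7)*(1 - 5/2) = (-22 - 7)*(-3/2) = -29*(-3/2) = 87/2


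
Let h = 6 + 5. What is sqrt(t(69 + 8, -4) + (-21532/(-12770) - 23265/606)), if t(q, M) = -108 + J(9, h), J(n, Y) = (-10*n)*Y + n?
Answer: I*sqrt(1872617673061210)/1289770 ≈ 33.552*I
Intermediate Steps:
h = 11
J(n, Y) = n - 10*Y*n (J(n, Y) = -10*Y*n + n = n - 10*Y*n)
t(q, M) = -1089 (t(q, M) = -108 + 9*(1 - 10*11) = -108 + 9*(1 - 110) = -108 + 9*(-109) = -108 - 981 = -1089)
sqrt(t(69 + 8, -4) + (-21532/(-12770) - 23265/606)) = sqrt(-1089 + (-21532/(-12770) - 23265/606)) = sqrt(-1089 + (-21532*(-1/12770) - 23265*1/606)) = sqrt(-1089 + (10766/6385 - 7755/202)) = sqrt(-1089 - 47340943/1289770) = sqrt(-1451900473/1289770) = I*sqrt(1872617673061210)/1289770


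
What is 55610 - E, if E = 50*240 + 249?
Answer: 43361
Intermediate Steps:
E = 12249 (E = 12000 + 249 = 12249)
55610 - E = 55610 - 1*12249 = 55610 - 12249 = 43361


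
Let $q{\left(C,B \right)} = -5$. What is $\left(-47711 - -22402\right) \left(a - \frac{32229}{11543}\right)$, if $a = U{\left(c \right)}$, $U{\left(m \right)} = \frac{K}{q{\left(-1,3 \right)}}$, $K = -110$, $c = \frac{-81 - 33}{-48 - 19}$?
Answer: $- \frac{5611435553}{11543} \approx -4.8613 \cdot 10^{5}$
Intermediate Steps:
$c = \frac{114}{67}$ ($c = - \frac{114}{-67} = \left(-114\right) \left(- \frac{1}{67}\right) = \frac{114}{67} \approx 1.7015$)
$U{\left(m \right)} = 22$ ($U{\left(m \right)} = - \frac{110}{-5} = \left(-110\right) \left(- \frac{1}{5}\right) = 22$)
$a = 22$
$\left(-47711 - -22402\right) \left(a - \frac{32229}{11543}\right) = \left(-47711 - -22402\right) \left(22 - \frac{32229}{11543}\right) = \left(-47711 + 22402\right) \left(22 - \frac{32229}{11543}\right) = - 25309 \left(22 - \frac{32229}{11543}\right) = \left(-25309\right) \frac{221717}{11543} = - \frac{5611435553}{11543}$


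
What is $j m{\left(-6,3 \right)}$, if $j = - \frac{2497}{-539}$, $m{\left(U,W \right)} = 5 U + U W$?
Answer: $- \frac{10896}{49} \approx -222.37$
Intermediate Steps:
$j = \frac{227}{49}$ ($j = \left(-2497\right) \left(- \frac{1}{539}\right) = \frac{227}{49} \approx 4.6327$)
$j m{\left(-6,3 \right)} = \frac{227 \left(- 6 \left(5 + 3\right)\right)}{49} = \frac{227 \left(\left(-6\right) 8\right)}{49} = \frac{227}{49} \left(-48\right) = - \frac{10896}{49}$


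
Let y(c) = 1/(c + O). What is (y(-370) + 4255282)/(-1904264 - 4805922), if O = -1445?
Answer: -7723336829/12178987590 ≈ -0.63415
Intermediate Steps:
y(c) = 1/(-1445 + c) (y(c) = 1/(c - 1445) = 1/(-1445 + c))
(y(-370) + 4255282)/(-1904264 - 4805922) = (1/(-1445 - 370) + 4255282)/(-1904264 - 4805922) = (1/(-1815) + 4255282)/(-6710186) = (-1/1815 + 4255282)*(-1/6710186) = (7723336829/1815)*(-1/6710186) = -7723336829/12178987590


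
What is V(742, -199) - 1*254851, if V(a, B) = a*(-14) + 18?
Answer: -265221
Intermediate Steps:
V(a, B) = 18 - 14*a (V(a, B) = -14*a + 18 = 18 - 14*a)
V(742, -199) - 1*254851 = (18 - 14*742) - 1*254851 = (18 - 10388) - 254851 = -10370 - 254851 = -265221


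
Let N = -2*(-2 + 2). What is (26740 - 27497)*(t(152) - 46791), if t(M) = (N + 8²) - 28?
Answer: 35393535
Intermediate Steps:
N = 0 (N = -2*0 = 0)
t(M) = 36 (t(M) = (0 + 8²) - 28 = (0 + 64) - 28 = 64 - 28 = 36)
(26740 - 27497)*(t(152) - 46791) = (26740 - 27497)*(36 - 46791) = -757*(-46755) = 35393535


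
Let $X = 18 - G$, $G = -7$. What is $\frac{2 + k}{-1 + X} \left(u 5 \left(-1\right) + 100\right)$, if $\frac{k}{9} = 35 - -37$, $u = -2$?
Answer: $\frac{17875}{6} \approx 2979.2$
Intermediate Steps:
$k = 648$ ($k = 9 \left(35 - -37\right) = 9 \left(35 + 37\right) = 9 \cdot 72 = 648$)
$X = 25$ ($X = 18 - -7 = 18 + 7 = 25$)
$\frac{2 + k}{-1 + X} \left(u 5 \left(-1\right) + 100\right) = \frac{2 + 648}{-1 + 25} \left(\left(-2\right) 5 \left(-1\right) + 100\right) = \frac{650}{24} \left(\left(-10\right) \left(-1\right) + 100\right) = 650 \cdot \frac{1}{24} \left(10 + 100\right) = \frac{325}{12} \cdot 110 = \frac{17875}{6}$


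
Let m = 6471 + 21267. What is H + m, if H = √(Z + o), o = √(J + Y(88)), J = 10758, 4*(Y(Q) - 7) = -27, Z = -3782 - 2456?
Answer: 27738 + √(-24952 + 2*√43033)/2 ≈ 27738.0 + 78.322*I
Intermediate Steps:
Z = -6238
Y(Q) = ¼ (Y(Q) = 7 + (¼)*(-27) = 7 - 27/4 = ¼)
m = 27738
o = √43033/2 (o = √(10758 + ¼) = √(43033/4) = √43033/2 ≈ 103.72)
H = √(-6238 + √43033/2) ≈ 78.322*I
H + m = √(-24952 + 2*√43033)/2 + 27738 = 27738 + √(-24952 + 2*√43033)/2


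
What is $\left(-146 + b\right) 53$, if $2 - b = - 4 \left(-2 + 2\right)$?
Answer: $-7632$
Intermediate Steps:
$b = 2$ ($b = 2 - - 4 \left(-2 + 2\right) = 2 - \left(-4\right) 0 = 2 - 0 = 2 + 0 = 2$)
$\left(-146 + b\right) 53 = \left(-146 + 2\right) 53 = \left(-144\right) 53 = -7632$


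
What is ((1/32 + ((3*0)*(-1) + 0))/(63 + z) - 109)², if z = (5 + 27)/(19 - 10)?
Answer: 4365187025809/367412224 ≈ 11881.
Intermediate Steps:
z = 32/9 ≈ 3.5556
((1/32 + ((3*0)*(-1) + 0))/(63 + z) - 109)² = ((1/32 + ((3*0)*(-1) + 0))/(63 + 32/9) - 109)² = ((1/32 + (0*(-1) + 0))/(599/9) - 109)² = ((1/32 + (0 + 0))*(9/599) - 109)² = ((1/32 + 0)*(9/599) - 109)² = ((1/32)*(9/599) - 109)² = (9/19168 - 109)² = (-2089303/19168)² = 4365187025809/367412224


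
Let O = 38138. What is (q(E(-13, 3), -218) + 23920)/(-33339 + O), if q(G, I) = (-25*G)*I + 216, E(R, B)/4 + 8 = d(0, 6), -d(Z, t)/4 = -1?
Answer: -63064/4799 ≈ -13.141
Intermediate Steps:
d(Z, t) = 4 (d(Z, t) = -4*(-1) = 4)
E(R, B) = -16 (E(R, B) = -32 + 4*4 = -32 + 16 = -16)
q(G, I) = 216 - 25*G*I (q(G, I) = -25*G*I + 216 = 216 - 25*G*I)
(q(E(-13, 3), -218) + 23920)/(-33339 + O) = ((216 - 25*(-16)*(-218)) + 23920)/(-33339 + 38138) = ((216 - 87200) + 23920)/4799 = (-86984 + 23920)*(1/4799) = -63064*1/4799 = -63064/4799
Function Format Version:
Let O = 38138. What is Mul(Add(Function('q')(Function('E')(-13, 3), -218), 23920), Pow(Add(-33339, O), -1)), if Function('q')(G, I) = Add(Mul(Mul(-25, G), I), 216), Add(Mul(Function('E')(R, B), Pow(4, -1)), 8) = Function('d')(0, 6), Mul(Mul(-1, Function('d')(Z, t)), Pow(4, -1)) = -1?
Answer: Rational(-63064, 4799) ≈ -13.141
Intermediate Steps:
Function('d')(Z, t) = 4 (Function('d')(Z, t) = Mul(-4, -1) = 4)
Function('E')(R, B) = -16 (Function('E')(R, B) = Add(-32, Mul(4, 4)) = Add(-32, 16) = -16)
Function('q')(G, I) = Add(216, Mul(-25, G, I)) (Function('q')(G, I) = Add(Mul(-25, G, I), 216) = Add(216, Mul(-25, G, I)))
Mul(Add(Function('q')(Function('E')(-13, 3), -218), 23920), Pow(Add(-33339, O), -1)) = Mul(Add(Add(216, Mul(-25, -16, -218)), 23920), Pow(Add(-33339, 38138), -1)) = Mul(Add(Add(216, -87200), 23920), Pow(4799, -1)) = Mul(Add(-86984, 23920), Rational(1, 4799)) = Mul(-63064, Rational(1, 4799)) = Rational(-63064, 4799)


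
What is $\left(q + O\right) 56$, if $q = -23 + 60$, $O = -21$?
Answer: $896$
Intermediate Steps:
$q = 37$
$\left(q + O\right) 56 = \left(37 - 21\right) 56 = 16 \cdot 56 = 896$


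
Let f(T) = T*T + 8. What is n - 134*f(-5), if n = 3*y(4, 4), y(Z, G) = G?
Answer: -4410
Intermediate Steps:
f(T) = 8 + T**2 (f(T) = T**2 + 8 = 8 + T**2)
n = 12 (n = 3*4 = 12)
n - 134*f(-5) = 12 - 134*(8 + (-5)**2) = 12 - 134*(8 + 25) = 12 - 134*33 = 12 - 4422 = -4410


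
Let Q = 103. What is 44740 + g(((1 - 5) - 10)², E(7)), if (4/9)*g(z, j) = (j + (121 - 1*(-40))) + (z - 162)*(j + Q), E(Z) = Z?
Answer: 53533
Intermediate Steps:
g(z, j) = 1449/4 + 9*j/4 + 9*(-162 + z)*(103 + j)/4 (g(z, j) = 9*((j + (121 - 1*(-40))) + (z - 162)*(j + 103))/4 = 9*((j + (121 + 40)) + (-162 + z)*(103 + j))/4 = 9*((j + 161) + (-162 + z)*(103 + j))/4 = 9*((161 + j) + (-162 + z)*(103 + j))/4 = 9*(161 + j + (-162 + z)*(103 + j))/4 = 1449/4 + 9*j/4 + 9*(-162 + z)*(103 + j)/4)
44740 + g(((1 - 5) - 10)², E(7)) = 44740 + (-148725/4 - 1449/4*7 + 927*((1 - 5) - 10)²/4 + (9/4)*7*((1 - 5) - 10)²) = 44740 + (-148725/4 - 10143/4 + 927*(-4 - 10)²/4 + (9/4)*7*(-4 - 10)²) = 44740 + (-148725/4 - 10143/4 + (927/4)*(-14)² + (9/4)*7*(-14)²) = 44740 + (-148725/4 - 10143/4 + (927/4)*196 + (9/4)*7*196) = 44740 + (-148725/4 - 10143/4 + 45423 + 3087) = 44740 + 8793 = 53533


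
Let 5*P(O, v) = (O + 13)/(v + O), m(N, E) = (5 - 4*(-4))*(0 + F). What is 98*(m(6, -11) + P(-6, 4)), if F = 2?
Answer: 20237/5 ≈ 4047.4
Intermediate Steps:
m(N, E) = 42 (m(N, E) = (5 - 4*(-4))*(0 + 2) = (5 + 16)*2 = 21*2 = 42)
P(O, v) = (13 + O)/(5*(O + v)) (P(O, v) = ((O + 13)/(v + O))/5 = ((13 + O)/(O + v))/5 = (13 + O)/(5*(O + v)))
98*(m(6, -11) + P(-6, 4)) = 98*(42 + (13 - 6)/(5*(-6 + 4))) = 98*(42 + (⅕)*7/(-2)) = 98*(42 + (⅕)*(-½)*7) = 98*(42 - 7/10) = 98*(413/10) = 20237/5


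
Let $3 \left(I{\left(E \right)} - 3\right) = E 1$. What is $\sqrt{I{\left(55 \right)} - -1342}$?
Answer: $\frac{\sqrt{12270}}{3} \approx 36.923$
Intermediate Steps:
$I{\left(E \right)} = 3 + \frac{E}{3}$ ($I{\left(E \right)} = 3 + \frac{E 1}{3} = 3 + \frac{E}{3}$)
$\sqrt{I{\left(55 \right)} - -1342} = \sqrt{\left(3 + \frac{1}{3} \cdot 55\right) - -1342} = \sqrt{\left(3 + \frac{55}{3}\right) + 1342} = \sqrt{\frac{64}{3} + 1342} = \sqrt{\frac{4090}{3}} = \frac{\sqrt{12270}}{3}$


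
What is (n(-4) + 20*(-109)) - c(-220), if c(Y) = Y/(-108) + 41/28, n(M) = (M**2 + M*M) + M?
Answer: -1629559/756 ≈ -2155.5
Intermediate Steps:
n(M) = M + 2*M**2 (n(M) = (M**2 + M**2) + M = 2*M**2 + M = M + 2*M**2)
c(Y) = 41/28 - Y/108 (c(Y) = Y*(-1/108) + 41*(1/28) = -Y/108 + 41/28 = 41/28 - Y/108)
(n(-4) + 20*(-109)) - c(-220) = (-4*(1 + 2*(-4)) + 20*(-109)) - (41/28 - 1/108*(-220)) = (-4*(1 - 8) - 2180) - (41/28 + 55/27) = (-4*(-7) - 2180) - 1*2647/756 = (28 - 2180) - 2647/756 = -2152 - 2647/756 = -1629559/756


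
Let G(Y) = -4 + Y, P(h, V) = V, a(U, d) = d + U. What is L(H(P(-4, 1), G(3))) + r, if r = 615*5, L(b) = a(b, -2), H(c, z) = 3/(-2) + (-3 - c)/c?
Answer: 6135/2 ≈ 3067.5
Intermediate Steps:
a(U, d) = U + d
H(c, z) = -3/2 + (-3 - c)/c (H(c, z) = 3*(-½) + (-3 - c)/c = -3/2 + (-3 - c)/c)
L(b) = -2 + b (L(b) = b - 2 = -2 + b)
r = 3075
L(H(P(-4, 1), G(3))) + r = (-2 + (-5/2 - 3/1)) + 3075 = (-2 + (-5/2 - 3*1)) + 3075 = (-2 + (-5/2 - 3)) + 3075 = (-2 - 11/2) + 3075 = -15/2 + 3075 = 6135/2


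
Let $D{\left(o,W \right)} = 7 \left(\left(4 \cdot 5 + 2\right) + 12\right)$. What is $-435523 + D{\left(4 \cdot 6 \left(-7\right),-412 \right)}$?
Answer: $-435285$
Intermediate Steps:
$D{\left(o,W \right)} = 238$ ($D{\left(o,W \right)} = 7 \left(\left(20 + 2\right) + 12\right) = 7 \left(22 + 12\right) = 7 \cdot 34 = 238$)
$-435523 + D{\left(4 \cdot 6 \left(-7\right),-412 \right)} = -435523 + 238 = -435285$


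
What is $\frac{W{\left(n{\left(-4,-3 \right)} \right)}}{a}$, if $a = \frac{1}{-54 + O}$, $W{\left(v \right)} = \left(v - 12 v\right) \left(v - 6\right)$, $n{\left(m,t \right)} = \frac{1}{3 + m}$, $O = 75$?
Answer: $-1617$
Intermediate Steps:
$W{\left(v \right)} = - 11 v \left(-6 + v\right)$
$a = \frac{1}{21}$ ($a = \frac{1}{-54 + 75} = \frac{1}{21} \approx 0.047619$)
$\frac{W{\left(n{\left(-4,-3 \right)} \right)}}{a} = \frac{11 \left(6 - \frac{1}{3 - 4}\right)}{3 - 4} \frac{1}{\frac{1}{21}} = \frac{11 \left(6 - \frac{1}{-1}\right)}{-1} \cdot 21 = 11 \left(-1\right) \left(6 - -1\right) 21 = 11 \left(-1\right) \left(6 + 1\right) 21 = 11 \left(-1\right) 7 \cdot 21 = \left(-77\right) 21 = -1617$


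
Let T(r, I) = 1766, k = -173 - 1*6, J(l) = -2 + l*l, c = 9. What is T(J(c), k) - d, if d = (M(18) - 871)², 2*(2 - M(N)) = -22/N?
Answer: -243755977/324 ≈ -7.5233e+5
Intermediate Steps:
M(N) = 2 + 11/N (M(N) = 2 - (-11)/N = 2 + 11/N)
J(l) = -2 + l²
k = -179 (k = -173 - 6 = -179)
d = 244328161/324 (d = ((2 + 11/18) - 871)² = (47/18 - 871)² = (-15631/18)² = 244328161/324 ≈ 7.5410e+5)
T(J(c), k) - d = 1766 - 1*244328161/324 = 1766 - 244328161/324 = -243755977/324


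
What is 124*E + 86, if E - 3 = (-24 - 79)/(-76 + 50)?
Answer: 12340/13 ≈ 949.23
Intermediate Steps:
E = 181/26 (E = 3 + (-24 - 79)/(-76 + 50) = 3 - 103/(-26) = 3 - 103*(-1/26) = 3 + 103/26 = 181/26 ≈ 6.9615)
124*E + 86 = 124*(181/26) + 86 = 11222/13 + 86 = 12340/13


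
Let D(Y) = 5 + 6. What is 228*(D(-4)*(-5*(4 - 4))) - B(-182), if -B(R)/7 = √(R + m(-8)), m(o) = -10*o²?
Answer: 7*I*√822 ≈ 200.69*I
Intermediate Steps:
D(Y) = 11
B(R) = -7*√(-640 + R) (B(R) = -7*√(R - 10*(-8)²) = -7*√(R - 10*64) = -7*√(R - 640) = -7*√(-640 + R))
228*(D(-4)*(-5*(4 - 4))) - B(-182) = 228*(11*(-5*(4 - 4))) - (-7)*√(-640 - 182) = 228*(11*(-5*0)) - (-7)*√(-822) = 228*(11*0) - (-7)*I*√822 = 228*0 - (-7)*I*√822 = 0 + 7*I*√822 = 7*I*√822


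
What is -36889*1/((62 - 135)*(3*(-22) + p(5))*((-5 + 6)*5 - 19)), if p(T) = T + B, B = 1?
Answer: 36889/61320 ≈ 0.60158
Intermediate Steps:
p(T) = 1 + T (p(T) = T + 1 = 1 + T)
-36889*1/((62 - 135)*(3*(-22) + p(5))*((-5 + 6)*5 - 19)) = -36889*1/((62 - 135)*(3*(-22) + (1 + 5))*((-5 + 6)*5 - 19)) = -36889*(-1/(73*(-66 + 6)*(1*5 - 19))) = -36889*1/(4380*(5 - 19)) = -36889/((-(-1022)*(-60))) = -36889/((-73*840)) = -36889/(-61320) = -36889*(-1/61320) = 36889/61320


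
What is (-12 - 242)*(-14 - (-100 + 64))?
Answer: -5588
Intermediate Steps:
(-12 - 242)*(-14 - (-100 + 64)) = -254*(-14 - 1*(-36)) = -254*(-14 + 36) = -254*22 = -5588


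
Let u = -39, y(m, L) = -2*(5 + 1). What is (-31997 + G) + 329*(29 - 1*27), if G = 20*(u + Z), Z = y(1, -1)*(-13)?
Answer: -28999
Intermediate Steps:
y(m, L) = -12 (y(m, L) = -2*6 = -12)
Z = 156 (Z = -12*(-13) = 156)
G = 2340 (G = 20*(-39 + 156) = 20*117 = 2340)
(-31997 + G) + 329*(29 - 1*27) = (-31997 + 2340) + 329*(29 - 1*27) = -29657 + 329*(29 - 27) = -29657 + 329*2 = -29657 + 658 = -28999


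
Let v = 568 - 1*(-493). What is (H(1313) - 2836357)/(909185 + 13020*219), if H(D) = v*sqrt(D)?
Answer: -2836357/3760565 + 1061*sqrt(1313)/3760565 ≈ -0.74401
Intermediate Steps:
v = 1061 (v = 568 + 493 = 1061)
H(D) = 1061*sqrt(D)
(H(1313) - 2836357)/(909185 + 13020*219) = (1061*sqrt(1313) - 2836357)/(909185 + 13020*219) = (-2836357 + 1061*sqrt(1313))/(909185 + 2851380) = (-2836357 + 1061*sqrt(1313))/3760565 = (-2836357 + 1061*sqrt(1313))*(1/3760565) = -2836357/3760565 + 1061*sqrt(1313)/3760565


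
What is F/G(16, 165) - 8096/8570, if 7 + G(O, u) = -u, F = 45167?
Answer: -194236851/737020 ≈ -263.54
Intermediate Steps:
G(O, u) = -7 - u
F/G(16, 165) - 8096/8570 = 45167/(-7 - 1*165) - 8096/8570 = 45167/(-7 - 165) - 8096*1/8570 = 45167/(-172) - 4048/4285 = 45167*(-1/172) - 4048/4285 = -45167/172 - 4048/4285 = -194236851/737020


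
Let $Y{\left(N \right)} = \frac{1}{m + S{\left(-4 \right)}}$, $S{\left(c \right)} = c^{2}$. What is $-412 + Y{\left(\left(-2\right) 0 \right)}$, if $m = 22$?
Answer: $- \frac{15655}{38} \approx -411.97$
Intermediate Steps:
$Y{\left(N \right)} = \frac{1}{38}$ ($Y{\left(N \right)} = \frac{1}{22 + \left(-4\right)^{2}} = \frac{1}{22 + 16} = \frac{1}{38}$)
$-412 + Y{\left(\left(-2\right) 0 \right)} = -412 + \frac{1}{38} = - \frac{15655}{38}$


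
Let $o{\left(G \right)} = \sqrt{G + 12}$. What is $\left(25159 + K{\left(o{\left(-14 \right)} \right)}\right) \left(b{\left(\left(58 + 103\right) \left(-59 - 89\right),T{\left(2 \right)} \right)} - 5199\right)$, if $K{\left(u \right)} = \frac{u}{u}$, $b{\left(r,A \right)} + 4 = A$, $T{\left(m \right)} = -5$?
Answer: $-131033280$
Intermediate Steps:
$o{\left(G \right)} = \sqrt{12 + G}$
$b{\left(r,A \right)} = -4 + A$
$K{\left(u \right)} = 1$
$\left(25159 + K{\left(o{\left(-14 \right)} \right)}\right) \left(b{\left(\left(58 + 103\right) \left(-59 - 89\right),T{\left(2 \right)} \right)} - 5199\right) = \left(25159 + 1\right) \left(\left(-4 - 5\right) - 5199\right) = 25160 \left(-9 - 5199\right) = 25160 \left(-5208\right) = -131033280$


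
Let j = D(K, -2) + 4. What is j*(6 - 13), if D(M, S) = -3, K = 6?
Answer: -7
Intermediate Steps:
j = 1 (j = -3 + 4 = 1)
j*(6 - 13) = 1*(6 - 13) = 1*(-7) = -7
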